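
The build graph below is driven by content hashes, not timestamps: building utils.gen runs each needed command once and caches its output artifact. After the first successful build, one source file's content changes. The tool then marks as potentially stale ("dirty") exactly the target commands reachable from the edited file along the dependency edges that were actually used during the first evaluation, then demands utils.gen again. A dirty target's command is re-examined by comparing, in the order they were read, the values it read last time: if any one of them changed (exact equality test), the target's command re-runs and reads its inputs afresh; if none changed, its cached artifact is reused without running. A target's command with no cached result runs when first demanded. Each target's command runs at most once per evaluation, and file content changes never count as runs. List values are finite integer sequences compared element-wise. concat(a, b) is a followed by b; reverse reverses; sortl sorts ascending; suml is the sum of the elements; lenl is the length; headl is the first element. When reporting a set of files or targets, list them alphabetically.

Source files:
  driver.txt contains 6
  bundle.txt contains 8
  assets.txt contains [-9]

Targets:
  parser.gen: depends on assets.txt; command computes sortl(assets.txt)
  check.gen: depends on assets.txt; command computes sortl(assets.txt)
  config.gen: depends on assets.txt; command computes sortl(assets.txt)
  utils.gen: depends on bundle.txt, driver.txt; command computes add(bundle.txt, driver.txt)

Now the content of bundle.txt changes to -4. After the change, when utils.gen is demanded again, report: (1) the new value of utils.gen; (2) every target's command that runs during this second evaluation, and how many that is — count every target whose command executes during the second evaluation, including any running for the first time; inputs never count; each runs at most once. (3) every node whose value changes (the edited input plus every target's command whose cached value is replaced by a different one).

Initial pass — values computed on the first demand:
  utils.gen = add(8, 6) = 14

Second demand — change propagation:
  utils.gen: re-runs because bundle.txt 8->-4; new result 2.

utils.gen now evaluates to 2.
Run set: utils.gen (1 run).
Changed values: bundle.txt, utils.gen.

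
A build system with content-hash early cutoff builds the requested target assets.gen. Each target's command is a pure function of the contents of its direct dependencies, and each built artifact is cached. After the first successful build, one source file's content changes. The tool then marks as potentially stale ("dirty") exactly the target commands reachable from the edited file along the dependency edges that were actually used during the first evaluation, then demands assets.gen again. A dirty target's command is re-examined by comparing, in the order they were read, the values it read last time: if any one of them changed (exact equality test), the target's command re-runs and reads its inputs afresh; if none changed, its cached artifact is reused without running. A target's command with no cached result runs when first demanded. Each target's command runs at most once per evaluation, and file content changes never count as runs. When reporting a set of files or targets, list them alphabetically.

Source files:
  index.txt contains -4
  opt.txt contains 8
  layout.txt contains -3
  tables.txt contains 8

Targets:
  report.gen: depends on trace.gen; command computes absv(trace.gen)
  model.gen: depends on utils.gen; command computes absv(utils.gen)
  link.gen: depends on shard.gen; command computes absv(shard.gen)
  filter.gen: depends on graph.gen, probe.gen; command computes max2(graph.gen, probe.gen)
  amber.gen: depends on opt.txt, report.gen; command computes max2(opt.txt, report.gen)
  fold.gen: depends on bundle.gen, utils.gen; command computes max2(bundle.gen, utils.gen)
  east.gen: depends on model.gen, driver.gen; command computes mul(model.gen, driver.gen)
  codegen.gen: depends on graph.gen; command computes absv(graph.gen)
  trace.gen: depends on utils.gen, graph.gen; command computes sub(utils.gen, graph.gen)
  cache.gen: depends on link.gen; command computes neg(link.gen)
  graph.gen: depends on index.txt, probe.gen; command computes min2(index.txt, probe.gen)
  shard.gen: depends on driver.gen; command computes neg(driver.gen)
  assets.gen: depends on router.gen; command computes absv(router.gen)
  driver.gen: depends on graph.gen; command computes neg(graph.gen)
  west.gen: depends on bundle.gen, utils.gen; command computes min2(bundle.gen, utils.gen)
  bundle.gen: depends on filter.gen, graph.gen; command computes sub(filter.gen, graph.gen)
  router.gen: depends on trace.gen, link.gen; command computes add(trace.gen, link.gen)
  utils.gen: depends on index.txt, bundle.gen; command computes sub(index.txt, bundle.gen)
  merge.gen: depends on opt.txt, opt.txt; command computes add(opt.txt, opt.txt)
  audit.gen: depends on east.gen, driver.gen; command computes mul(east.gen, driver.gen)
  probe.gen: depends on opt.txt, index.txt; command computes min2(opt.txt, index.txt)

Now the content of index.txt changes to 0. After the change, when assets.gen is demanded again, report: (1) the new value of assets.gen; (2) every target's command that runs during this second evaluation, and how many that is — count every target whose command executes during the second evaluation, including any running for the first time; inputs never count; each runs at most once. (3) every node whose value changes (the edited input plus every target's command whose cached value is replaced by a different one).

New value of assets.gen: 0.
Target commands that run: assets.gen, bundle.gen, driver.gen, filter.gen, graph.gen, link.gen, probe.gen, router.gen, shard.gen, trace.gen, utils.gen — 11 in total.
Values that change: assets.gen, driver.gen, filter.gen, graph.gen, index.txt, link.gen, probe.gen, router.gen, shard.gen, utils.gen.

First evaluation (everything demanded from the output):
  probe.gen = min2(8, -4) = -4
  graph.gen = min2(-4, -4) = -4
  driver.gen = neg(-4) = 4
  filter.gen = max2(-4, -4) = -4
  bundle.gen = sub(-4, -4) = 0
  shard.gen = neg(4) = -4
  link.gen = absv(-4) = 4
  utils.gen = sub(-4, 0) = -4
  trace.gen = sub(-4, -4) = 0
  router.gen = add(0, 4) = 4
  assets.gen = absv(4) = 4

Propagation after the edit:
  probe.gen: runs — index.txt -4->0; result 0.
  graph.gen: runs — index.txt -4->0; probe.gen -4->0; result 0.
  driver.gen: runs — graph.gen -4->0; result 0.
  filter.gen: runs — graph.gen -4->0; probe.gen -4->0; result 0.
  bundle.gen: runs — filter.gen -4->0; graph.gen -4->0; result 0 (same value as before).
  shard.gen: runs — driver.gen 4->0; result 0.
  link.gen: runs — shard.gen -4->0; result 0.
  utils.gen: runs — index.txt -4->0; result 0.
  trace.gen: runs — utils.gen -4->0; graph.gen -4->0; result 0 (same value as before).
  router.gen: runs — link.gen 4->0; result 0.
  assets.gen: runs — router.gen 4->0; result 0.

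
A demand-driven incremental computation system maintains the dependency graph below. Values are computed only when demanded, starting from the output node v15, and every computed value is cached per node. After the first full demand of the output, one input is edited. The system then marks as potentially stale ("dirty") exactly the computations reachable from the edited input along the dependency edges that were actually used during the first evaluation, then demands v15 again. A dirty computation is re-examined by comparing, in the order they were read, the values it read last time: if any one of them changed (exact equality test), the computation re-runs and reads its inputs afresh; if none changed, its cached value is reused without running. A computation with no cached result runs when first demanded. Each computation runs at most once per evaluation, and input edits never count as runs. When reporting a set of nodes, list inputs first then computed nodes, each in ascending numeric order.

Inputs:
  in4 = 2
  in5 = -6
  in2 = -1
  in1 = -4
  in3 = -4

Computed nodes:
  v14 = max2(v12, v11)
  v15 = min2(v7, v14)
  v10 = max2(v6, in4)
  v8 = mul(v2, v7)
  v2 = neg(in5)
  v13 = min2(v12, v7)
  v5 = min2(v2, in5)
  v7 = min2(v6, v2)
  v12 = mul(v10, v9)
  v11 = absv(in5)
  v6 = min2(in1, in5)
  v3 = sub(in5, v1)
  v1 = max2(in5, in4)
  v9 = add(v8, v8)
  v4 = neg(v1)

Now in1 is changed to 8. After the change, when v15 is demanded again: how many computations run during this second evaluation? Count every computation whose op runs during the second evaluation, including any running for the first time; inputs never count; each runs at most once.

First evaluation (everything demanded from the output):
  v2 = neg(-6) = 6
  v6 = min2(-4, -6) = -6
  v7 = min2(-6, 6) = -6
  v8 = mul(6, -6) = -36
  v9 = add(-36, -36) = -72
  v10 = max2(-6, 2) = 2
  v11 = absv(-6) = 6
  v12 = mul(2, -72) = -144
  v14 = max2(-144, 6) = 6
  v15 = min2(-6, 6) = -6

Propagation after the edit:
  v6: runs — in1 -4->8; result -6 (same value as before).
  v7: checked — values it read are unchanged (v6 unchanged, v2 unchanged); reused cached -6 without running.
  v8: checked — values it read are unchanged (v2 unchanged, v7 unchanged); reused cached -36 without running.
  v9: checked — values it read are unchanged (v8 unchanged, v8 unchanged); reused cached -72 without running.
  v10: checked — values it read are unchanged (v6 unchanged, in4 unchanged); reused cached 2 without running.
  v12: checked — values it read are unchanged (v10 unchanged, v9 unchanged); reused cached -144 without running.
  v14: checked — values it read are unchanged (v12 unchanged, v11 unchanged); reused cached 6 without running.
  v15: checked — values it read are unchanged (v7 unchanged, v14 unchanged); reused cached -6 without running.

Key observation: the change is absorbed at v6 — it re-runs but produces the same value, and the output's value is unchanged.

Computations that run: v6 — 1 in total.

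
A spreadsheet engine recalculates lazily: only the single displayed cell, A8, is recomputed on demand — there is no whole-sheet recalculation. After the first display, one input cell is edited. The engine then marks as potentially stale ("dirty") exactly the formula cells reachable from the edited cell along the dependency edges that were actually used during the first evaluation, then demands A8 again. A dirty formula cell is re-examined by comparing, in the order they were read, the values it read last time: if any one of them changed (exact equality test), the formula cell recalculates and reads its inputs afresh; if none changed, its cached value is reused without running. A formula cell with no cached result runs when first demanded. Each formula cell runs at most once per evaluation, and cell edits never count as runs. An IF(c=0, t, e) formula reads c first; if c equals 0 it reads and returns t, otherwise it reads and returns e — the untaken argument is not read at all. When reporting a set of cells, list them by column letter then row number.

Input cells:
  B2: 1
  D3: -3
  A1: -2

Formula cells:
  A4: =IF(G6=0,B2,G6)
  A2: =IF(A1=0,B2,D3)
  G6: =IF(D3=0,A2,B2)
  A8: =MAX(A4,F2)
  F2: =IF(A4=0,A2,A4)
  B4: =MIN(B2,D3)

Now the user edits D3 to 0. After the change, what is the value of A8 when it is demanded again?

First evaluation (everything demanded from the output):
  G6 = IF(D3=0: D3=-3 -> else branch B2) = 1
  A4 = IF(G6=0: G6=1 -> else branch G6) = 1
  F2 = IF(A4=0: A4=1 -> else branch A4) = 1
  A8 = MAX(1, 1) = 1

Propagation after the edit:
  A2: demanded for the first time — runs, produces 0.
  G6: runs — D3 -3->0; result 0.
  A4: runs — G6 1->0; G6 1->0; result 1 (same value as before).
  F2: checked — values it read are unchanged (A4 unchanged, A4 unchanged); reused cached 1 without running.
  A8: checked — values it read are unchanged (A4 unchanged, F2 unchanged); reused cached 1 without running.

Key observation: a condition flipped, so demand reaches new nodes — A2 runs for the first time.

New value of A8: 1.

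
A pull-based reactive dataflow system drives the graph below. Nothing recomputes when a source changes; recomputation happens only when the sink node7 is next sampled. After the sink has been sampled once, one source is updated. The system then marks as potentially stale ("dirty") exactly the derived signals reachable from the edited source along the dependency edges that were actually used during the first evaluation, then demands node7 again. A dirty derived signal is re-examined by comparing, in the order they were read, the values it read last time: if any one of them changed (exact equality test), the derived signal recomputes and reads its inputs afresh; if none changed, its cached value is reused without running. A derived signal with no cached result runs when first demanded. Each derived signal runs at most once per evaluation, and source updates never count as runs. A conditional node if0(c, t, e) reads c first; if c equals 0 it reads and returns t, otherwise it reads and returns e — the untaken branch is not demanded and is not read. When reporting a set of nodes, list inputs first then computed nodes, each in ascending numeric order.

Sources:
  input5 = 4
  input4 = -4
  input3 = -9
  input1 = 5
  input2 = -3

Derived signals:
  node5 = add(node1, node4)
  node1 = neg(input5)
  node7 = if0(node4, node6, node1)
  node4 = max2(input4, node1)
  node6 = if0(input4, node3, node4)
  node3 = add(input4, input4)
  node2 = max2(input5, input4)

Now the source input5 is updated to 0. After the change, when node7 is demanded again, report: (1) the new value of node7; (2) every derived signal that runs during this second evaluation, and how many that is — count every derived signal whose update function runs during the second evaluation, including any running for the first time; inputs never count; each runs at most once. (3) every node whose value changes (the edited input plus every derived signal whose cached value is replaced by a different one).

First evaluation (everything demanded from the output):
  node1 = neg(4) = -4
  node4 = max2(-4, -4) = -4
  node7 = if0(node4=-4 -> else branch node1) = -4

Propagation after the edit:
  node1: runs — input5 4->0; result 0.
  node4: runs — node1 -4->0; result 0.
  node6: demanded for the first time — runs, produces 0.
  node7: runs — node4 -4->0; node1 -4->0; result 0.

Key observation: a condition flipped, so demand reaches new nodes — node6 runs for the first time.

New value of node7: 0.
Derived signals that run: node1, node4, node6, node7 — 4 in total.
Values that change: input5, node1, node4, node7.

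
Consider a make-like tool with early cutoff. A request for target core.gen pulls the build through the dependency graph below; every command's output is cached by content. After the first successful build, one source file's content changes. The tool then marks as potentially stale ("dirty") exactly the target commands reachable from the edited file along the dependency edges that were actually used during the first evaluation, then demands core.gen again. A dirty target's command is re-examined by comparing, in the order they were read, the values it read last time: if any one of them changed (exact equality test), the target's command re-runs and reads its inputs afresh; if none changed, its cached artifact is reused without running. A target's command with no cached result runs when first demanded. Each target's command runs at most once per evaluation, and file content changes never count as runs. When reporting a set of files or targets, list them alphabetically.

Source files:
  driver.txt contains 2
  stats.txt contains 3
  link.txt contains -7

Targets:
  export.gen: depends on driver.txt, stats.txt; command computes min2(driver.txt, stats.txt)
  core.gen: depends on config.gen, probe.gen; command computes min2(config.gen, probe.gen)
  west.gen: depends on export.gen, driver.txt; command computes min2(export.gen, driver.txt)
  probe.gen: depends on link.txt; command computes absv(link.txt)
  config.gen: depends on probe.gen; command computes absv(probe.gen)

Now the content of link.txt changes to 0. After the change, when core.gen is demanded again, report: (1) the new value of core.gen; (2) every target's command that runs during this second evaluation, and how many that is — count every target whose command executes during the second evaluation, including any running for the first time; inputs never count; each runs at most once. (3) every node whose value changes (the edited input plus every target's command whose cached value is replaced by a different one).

Demanding core.gen again yields 0.
3 target commands run: config.gen, core.gen, probe.gen.
The nodes whose values change: config.gen, core.gen, link.txt, probe.gen.

First demand of the output computes:
  probe.gen = absv(-7) = 7
  config.gen = absv(7) = 7
  core.gen = min2(7, 7) = 7

After the edit, cleaning proceeds:
  probe.gen: a read changed (link.txt -7->0) — executes, giving 0.
  config.gen: a read changed (probe.gen 7->0) — executes, giving 0.
  core.gen: a read changed (config.gen 7->0; probe.gen 7->0) — executes, giving 0.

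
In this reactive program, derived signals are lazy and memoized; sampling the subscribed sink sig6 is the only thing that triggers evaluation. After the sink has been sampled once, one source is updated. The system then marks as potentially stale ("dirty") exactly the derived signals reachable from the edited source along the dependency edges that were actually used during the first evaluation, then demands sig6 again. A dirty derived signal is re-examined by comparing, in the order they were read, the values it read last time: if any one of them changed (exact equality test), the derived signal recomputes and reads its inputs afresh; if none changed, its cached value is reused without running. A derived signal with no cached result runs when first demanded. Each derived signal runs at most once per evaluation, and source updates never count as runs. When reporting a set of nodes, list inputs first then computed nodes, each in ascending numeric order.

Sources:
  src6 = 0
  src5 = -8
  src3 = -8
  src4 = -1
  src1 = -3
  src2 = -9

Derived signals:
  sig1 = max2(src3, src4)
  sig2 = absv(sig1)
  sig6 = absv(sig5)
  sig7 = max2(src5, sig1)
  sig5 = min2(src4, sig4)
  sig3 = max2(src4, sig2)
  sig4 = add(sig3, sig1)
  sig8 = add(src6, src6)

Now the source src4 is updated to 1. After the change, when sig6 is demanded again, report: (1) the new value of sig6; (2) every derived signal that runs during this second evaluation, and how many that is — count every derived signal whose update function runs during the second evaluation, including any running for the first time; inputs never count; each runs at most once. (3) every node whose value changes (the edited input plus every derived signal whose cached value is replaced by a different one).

Demanding sig6 again yields 1.
6 derived signals run: sig1, sig2, sig3, sig4, sig5, sig6.
The nodes whose values change: src4, sig1, sig4, sig5.

First demand of the output computes:
  sig1 = max2(-8, -1) = -1
  sig2 = absv(-1) = 1
  sig3 = max2(-1, 1) = 1
  sig4 = add(1, -1) = 0
  sig5 = min2(-1, 0) = -1
  sig6 = absv(-1) = 1

After the edit, cleaning proceeds:
  sig1: a read changed (src4 -1->1) — executes, giving 1.
  sig2: a read changed (sig1 -1->1) — executes, giving 1 — identical to its old value.
  sig3: a read changed (src4 -1->1) — executes, giving 1 — identical to its old value.
  sig4: a read changed (sig1 -1->1) — executes, giving 2.
  sig5: a read changed (src4 -1->1; sig4 0->2) — executes, giving 1.
  sig6: a read changed (sig5 -1->1) — executes, giving 1 — identical to its old value.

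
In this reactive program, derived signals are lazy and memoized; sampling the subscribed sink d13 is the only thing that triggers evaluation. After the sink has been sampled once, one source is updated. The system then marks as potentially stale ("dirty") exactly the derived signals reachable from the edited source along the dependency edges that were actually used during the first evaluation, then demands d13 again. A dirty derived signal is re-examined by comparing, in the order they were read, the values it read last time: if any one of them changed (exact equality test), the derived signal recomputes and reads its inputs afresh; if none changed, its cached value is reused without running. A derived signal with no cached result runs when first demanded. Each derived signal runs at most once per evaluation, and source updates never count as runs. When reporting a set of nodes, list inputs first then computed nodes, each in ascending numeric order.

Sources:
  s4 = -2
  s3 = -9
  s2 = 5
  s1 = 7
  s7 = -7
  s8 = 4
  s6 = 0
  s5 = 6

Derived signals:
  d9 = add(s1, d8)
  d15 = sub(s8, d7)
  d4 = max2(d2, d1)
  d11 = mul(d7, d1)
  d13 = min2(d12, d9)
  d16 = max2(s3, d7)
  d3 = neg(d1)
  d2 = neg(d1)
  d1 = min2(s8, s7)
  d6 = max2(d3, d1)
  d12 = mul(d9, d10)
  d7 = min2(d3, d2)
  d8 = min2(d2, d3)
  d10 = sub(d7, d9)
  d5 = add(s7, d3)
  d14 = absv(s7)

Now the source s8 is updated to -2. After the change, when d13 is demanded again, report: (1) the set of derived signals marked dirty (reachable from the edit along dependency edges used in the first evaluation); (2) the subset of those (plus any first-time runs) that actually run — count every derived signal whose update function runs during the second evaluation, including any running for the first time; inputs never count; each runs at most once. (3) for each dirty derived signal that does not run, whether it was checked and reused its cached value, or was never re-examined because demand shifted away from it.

First demand of the output computes:
  d1 = min2(4, -7) = -7
  d2 = neg(-7) = 7
  d3 = neg(-7) = 7
  d7 = min2(7, 7) = 7
  d8 = min2(7, 7) = 7
  d9 = add(7, 7) = 14
  d10 = sub(7, 14) = -7
  d12 = mul(14, -7) = -98
  d13 = min2(-98, 14) = -98

After the edit, cleaning proceeds:
  d1: a read changed (s8 4->-2) — executes, giving -7 — identical to its old value.
  d2: dirty, but its reads are unchanged (d1 unchanged); cached 7 stands.
  d3: dirty, but its reads are unchanged (d1 unchanged); cached 7 stands.
  d7: dirty, but its reads are unchanged (d3 unchanged, d2 unchanged); cached 7 stands.
  d8: dirty, but its reads are unchanged (d2 unchanged, d3 unchanged); cached 7 stands.
  d9: dirty, but its reads are unchanged (s1 unchanged, d8 unchanged); cached 14 stands.
  d10: dirty, but its reads are unchanged (d7 unchanged, d9 unchanged); cached -7 stands.
  d12: dirty, but its reads are unchanged (d9 unchanged, d10 unchanged); cached -98 stands.
  d13: dirty, but its reads are unchanged (d12 unchanged, d9 unchanged); cached -98 stands.

Note the absorption at d1: it re-runs yet its value is the same, leaving the output's value untouched.

The edit dirties: d1, d2, d3, d7, d8, d9, d10, d12, d13.
1 derived signals run: d1.
Cache hits after checking: d2, d3, d7, d8, d9, d10, d12, d13.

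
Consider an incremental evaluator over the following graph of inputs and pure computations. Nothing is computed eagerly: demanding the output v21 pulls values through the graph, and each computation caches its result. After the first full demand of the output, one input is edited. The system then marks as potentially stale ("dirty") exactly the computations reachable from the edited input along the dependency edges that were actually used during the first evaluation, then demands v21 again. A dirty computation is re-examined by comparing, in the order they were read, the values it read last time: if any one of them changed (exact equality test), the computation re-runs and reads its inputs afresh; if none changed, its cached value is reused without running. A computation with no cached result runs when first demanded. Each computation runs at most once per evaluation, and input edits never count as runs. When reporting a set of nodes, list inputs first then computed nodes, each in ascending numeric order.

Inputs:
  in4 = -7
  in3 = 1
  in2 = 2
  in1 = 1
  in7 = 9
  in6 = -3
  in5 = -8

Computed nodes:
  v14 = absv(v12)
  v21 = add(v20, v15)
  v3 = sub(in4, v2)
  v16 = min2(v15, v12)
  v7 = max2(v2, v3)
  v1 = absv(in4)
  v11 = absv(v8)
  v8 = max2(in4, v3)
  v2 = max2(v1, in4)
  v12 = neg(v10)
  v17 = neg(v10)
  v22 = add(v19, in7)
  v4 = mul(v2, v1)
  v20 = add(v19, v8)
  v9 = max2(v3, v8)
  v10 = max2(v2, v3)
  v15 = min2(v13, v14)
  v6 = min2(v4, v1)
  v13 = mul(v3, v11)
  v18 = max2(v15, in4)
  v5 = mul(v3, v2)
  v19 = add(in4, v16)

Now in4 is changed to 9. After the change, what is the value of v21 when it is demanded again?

v21 now evaluates to 9.

Initial pass — values computed on the first demand:
  v1 = absv(-7) = 7
  v2 = max2(7, -7) = 7
  v3 = sub(-7, 7) = -14
  v8 = max2(-7, -14) = -7
  v10 = max2(7, -14) = 7
  v11 = absv(-7) = 7
  v12 = neg(7) = -7
  v13 = mul(-14, 7) = -98
  v14 = absv(-7) = 7
  v15 = min2(-98, 7) = -98
  v16 = min2(-98, -7) = -98
  v19 = add(-7, -98) = -105
  v20 = add(-105, -7) = -112
  v21 = add(-112, -98) = -210

Second demand — change propagation:
  v1: re-runs because in4 -7->9; new result 9.
  v2: re-runs because v1 7->9; in4 -7->9; new result 9.
  v3: re-runs because in4 -7->9; v2 7->9; new result 0.
  v8: re-runs because in4 -7->9; v3 -14->0; new result 9.
  v10: re-runs because v2 7->9; v3 -14->0; new result 9.
  v11: re-runs because v8 -7->9; new result 9.
  v12: re-runs because v10 7->9; new result -9.
  v13: re-runs because v3 -14->0; v11 7->9; new result 0.
  v14: re-runs because v12 -7->-9; new result 9.
  v15: re-runs because v13 -98->0; v14 7->9; new result 0.
  v16: re-runs because v15 -98->0; v12 -7->-9; new result -9.
  v19: re-runs because in4 -7->9; v16 -98->-9; new result 0.
  v20: re-runs because v19 -105->0; v8 -7->9; new result 9.
  v21: re-runs because v20 -112->9; v15 -98->0; new result 9.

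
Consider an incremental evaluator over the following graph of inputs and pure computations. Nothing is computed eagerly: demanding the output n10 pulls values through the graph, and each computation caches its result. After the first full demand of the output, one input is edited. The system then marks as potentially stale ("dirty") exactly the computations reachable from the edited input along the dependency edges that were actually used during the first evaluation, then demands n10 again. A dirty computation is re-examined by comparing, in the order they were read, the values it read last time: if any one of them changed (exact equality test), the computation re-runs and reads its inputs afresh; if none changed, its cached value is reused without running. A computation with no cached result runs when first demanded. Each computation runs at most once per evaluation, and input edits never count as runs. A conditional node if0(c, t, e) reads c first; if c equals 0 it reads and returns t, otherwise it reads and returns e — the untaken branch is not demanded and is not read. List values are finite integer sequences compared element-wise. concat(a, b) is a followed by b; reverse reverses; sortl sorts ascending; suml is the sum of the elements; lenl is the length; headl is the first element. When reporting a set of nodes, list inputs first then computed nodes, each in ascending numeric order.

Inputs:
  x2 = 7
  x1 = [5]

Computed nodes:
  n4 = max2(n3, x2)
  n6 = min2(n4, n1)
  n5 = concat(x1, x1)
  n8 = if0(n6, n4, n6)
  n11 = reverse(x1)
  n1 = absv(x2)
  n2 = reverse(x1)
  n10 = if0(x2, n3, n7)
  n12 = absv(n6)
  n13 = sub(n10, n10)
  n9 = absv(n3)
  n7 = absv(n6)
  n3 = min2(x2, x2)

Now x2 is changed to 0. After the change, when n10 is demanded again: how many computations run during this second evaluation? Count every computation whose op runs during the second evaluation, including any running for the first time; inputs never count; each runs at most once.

Initial pass — values computed on the first demand:
  n1 = absv(7) = 7
  n3 = min2(7, 7) = 7
  n4 = max2(7, 7) = 7
  n6 = min2(7, 7) = 7
  n7 = absv(7) = 7
  n10 = if0(x2=7 -> else branch n7) = 7

Second demand — change propagation:
  n1: dirty yet unreached — the second evaluation never asks for it.
  n3: re-runs because x2 7->0; x2 7->0; new result 0.
  n4: dirty yet unreached — the second evaluation never asks for it.
  n6: dirty yet unreached — the second evaluation never asks for it.
  n7: dirty yet unreached — the second evaluation never asks for it.
  n10: re-runs because x2 7->0; new result 0.

The important point: the flipped condition redirects demand; n1, n4, n6, n7 are left stale, never re-checked.

Run set: n3, n10 (2 run).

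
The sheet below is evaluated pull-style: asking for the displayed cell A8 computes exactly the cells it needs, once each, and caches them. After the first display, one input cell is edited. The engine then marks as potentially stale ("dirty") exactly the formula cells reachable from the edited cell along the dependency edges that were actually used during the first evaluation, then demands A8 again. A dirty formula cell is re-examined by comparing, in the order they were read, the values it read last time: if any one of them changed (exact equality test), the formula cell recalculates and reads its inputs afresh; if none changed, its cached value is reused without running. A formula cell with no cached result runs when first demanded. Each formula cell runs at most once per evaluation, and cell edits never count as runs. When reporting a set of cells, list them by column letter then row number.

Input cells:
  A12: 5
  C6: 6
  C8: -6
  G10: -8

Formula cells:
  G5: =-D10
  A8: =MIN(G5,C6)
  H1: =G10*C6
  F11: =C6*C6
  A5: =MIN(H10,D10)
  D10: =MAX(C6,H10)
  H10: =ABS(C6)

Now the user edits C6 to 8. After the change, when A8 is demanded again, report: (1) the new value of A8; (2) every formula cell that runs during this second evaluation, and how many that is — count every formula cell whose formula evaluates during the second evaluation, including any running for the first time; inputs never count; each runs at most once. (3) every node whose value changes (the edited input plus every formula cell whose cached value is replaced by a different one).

Demanding A8 again yields -8.
4 formula cells run: A8, D10, G5, H10.
The nodes whose values change: A8, C6, D10, G5, H10.

First demand of the output computes:
  H10 = ABS(6) = 6
  D10 = MAX(6, 6) = 6
  G5 = -(6) = -6
  A8 = MIN(-6, 6) = -6

After the edit, cleaning proceeds:
  H10: a read changed (C6 6->8) — executes, giving 8.
  D10: a read changed (C6 6->8; H10 6->8) — executes, giving 8.
  G5: a read changed (D10 6->8) — executes, giving -8.
  A8: a read changed (G5 -6->-8; C6 6->8) — executes, giving -8.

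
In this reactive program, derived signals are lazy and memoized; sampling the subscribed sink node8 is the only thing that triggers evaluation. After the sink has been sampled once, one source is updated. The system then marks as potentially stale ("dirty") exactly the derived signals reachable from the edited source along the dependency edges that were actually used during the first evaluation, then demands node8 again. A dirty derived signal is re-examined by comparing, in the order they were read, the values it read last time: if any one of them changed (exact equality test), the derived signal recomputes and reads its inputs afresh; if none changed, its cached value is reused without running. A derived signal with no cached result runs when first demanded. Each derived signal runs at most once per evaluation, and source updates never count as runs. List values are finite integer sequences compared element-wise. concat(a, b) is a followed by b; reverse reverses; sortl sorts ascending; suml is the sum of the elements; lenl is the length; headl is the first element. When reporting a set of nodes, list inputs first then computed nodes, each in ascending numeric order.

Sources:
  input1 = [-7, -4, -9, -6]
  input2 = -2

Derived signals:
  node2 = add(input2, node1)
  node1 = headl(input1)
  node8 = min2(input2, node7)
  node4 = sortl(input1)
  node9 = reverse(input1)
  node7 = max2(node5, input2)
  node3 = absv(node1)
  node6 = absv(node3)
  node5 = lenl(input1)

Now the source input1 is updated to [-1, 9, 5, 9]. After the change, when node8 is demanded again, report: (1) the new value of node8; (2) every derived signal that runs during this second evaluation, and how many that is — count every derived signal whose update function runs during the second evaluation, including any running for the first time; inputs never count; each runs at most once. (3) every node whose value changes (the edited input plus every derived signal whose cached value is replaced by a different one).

Demanding node8 again yields -2.
1 derived signals run: node5.
The nodes whose values change: input1.
Note the absorption at node5: it re-runs yet its value is the same, leaving the output's value untouched.

First demand of the output computes:
  node5 = lenl([-7, -4, -9, -6]) = 4
  node7 = max2(4, -2) = 4
  node8 = min2(-2, 4) = -2

After the edit, cleaning proceeds:
  node5: a read changed (input1 [-7, -4, -9, -6]->[-1, 9, 5, 9]) — executes, giving 4 — identical to its old value.
  node7: dirty, but its reads are unchanged (node5 unchanged, input2 unchanged); cached 4 stands.
  node8: dirty, but its reads are unchanged (input2 unchanged, node7 unchanged); cached -2 stands.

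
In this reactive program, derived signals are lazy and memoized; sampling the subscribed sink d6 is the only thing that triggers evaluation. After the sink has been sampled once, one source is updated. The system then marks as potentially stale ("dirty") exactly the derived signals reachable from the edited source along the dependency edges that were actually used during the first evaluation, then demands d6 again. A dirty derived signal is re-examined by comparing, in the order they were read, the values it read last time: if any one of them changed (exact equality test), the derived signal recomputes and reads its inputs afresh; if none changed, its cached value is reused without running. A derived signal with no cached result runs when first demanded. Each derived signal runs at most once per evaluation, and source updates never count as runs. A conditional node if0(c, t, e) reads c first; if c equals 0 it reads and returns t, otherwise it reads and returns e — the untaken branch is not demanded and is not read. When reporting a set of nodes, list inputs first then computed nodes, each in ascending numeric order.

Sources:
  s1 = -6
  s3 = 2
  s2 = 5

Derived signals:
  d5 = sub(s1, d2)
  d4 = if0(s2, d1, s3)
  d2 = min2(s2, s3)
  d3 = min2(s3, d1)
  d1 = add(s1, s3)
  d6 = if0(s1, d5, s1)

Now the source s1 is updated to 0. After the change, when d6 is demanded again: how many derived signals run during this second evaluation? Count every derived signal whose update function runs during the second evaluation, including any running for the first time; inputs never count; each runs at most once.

3 derived signals run: d2, d5, d6.
Note the branch switch — d2, d5 had no cache and run now for the first time.

First demand of the output computes:
  d6 = if0(s1=-6 -> else branch s1) = -6

After the edit, cleaning proceeds:
  d2: had never run; runs now, result 2.
  d5: had never run; runs now, result -2.
  d6: a read changed (s1 -6->0; s1 -6->0) — executes, giving -2.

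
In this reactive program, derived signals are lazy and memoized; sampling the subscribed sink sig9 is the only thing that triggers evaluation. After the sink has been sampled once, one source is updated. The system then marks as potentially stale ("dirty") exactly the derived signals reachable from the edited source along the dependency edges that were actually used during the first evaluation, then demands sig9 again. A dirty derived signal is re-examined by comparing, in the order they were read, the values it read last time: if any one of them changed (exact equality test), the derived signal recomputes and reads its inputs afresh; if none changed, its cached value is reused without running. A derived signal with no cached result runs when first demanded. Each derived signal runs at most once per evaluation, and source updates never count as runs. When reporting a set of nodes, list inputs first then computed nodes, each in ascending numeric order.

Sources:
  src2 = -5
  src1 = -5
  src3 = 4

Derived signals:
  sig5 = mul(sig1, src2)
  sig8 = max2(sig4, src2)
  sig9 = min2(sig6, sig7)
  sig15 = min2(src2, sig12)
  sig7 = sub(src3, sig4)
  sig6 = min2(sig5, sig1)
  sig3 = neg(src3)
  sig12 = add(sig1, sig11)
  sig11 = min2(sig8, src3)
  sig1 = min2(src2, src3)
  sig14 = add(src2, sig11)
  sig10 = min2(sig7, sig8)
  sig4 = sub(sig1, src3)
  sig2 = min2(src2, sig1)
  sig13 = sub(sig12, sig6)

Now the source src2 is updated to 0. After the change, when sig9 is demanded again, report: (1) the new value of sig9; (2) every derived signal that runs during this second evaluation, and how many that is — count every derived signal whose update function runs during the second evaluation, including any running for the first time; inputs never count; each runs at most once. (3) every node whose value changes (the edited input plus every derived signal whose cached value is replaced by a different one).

Demanding sig9 again yields 0.
6 derived signals run: sig1, sig4, sig5, sig6, sig7, sig9.
The nodes whose values change: src2, sig1, sig4, sig5, sig6, sig7, sig9.

First demand of the output computes:
  sig1 = min2(-5, 4) = -5
  sig4 = sub(-5, 4) = -9
  sig5 = mul(-5, -5) = 25
  sig6 = min2(25, -5) = -5
  sig7 = sub(4, -9) = 13
  sig9 = min2(-5, 13) = -5

After the edit, cleaning proceeds:
  sig1: a read changed (src2 -5->0) — executes, giving 0.
  sig4: a read changed (sig1 -5->0) — executes, giving -4.
  sig5: a read changed (sig1 -5->0; src2 -5->0) — executes, giving 0.
  sig6: a read changed (sig5 25->0; sig1 -5->0) — executes, giving 0.
  sig7: a read changed (sig4 -9->-4) — executes, giving 8.
  sig9: a read changed (sig6 -5->0; sig7 13->8) — executes, giving 0.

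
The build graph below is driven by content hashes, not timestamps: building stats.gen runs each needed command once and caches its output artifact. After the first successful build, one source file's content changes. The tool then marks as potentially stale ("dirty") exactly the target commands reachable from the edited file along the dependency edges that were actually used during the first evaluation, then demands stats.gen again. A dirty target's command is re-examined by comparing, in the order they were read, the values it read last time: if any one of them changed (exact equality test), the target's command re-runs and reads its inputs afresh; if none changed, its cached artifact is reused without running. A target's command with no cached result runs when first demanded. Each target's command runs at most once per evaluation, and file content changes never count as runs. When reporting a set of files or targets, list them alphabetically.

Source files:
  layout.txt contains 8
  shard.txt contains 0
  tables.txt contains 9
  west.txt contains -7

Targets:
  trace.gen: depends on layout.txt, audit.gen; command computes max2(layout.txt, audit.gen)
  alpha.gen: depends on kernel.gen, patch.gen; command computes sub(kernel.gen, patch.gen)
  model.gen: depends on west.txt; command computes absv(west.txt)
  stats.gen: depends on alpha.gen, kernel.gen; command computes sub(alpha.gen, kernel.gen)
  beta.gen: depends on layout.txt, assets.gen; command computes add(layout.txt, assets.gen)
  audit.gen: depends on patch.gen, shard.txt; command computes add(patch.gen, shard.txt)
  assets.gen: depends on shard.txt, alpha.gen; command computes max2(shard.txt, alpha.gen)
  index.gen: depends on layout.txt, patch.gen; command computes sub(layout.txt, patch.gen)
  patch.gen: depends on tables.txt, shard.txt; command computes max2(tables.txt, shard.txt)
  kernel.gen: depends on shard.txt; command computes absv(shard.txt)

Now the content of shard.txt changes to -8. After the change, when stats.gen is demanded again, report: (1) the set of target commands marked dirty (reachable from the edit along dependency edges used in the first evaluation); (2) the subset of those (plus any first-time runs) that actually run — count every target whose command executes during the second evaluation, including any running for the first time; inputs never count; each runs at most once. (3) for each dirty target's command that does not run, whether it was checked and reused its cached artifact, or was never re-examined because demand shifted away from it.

Dirty set: alpha.gen, kernel.gen, patch.gen, stats.gen.
Run set: alpha.gen, kernel.gen, patch.gen, stats.gen (4 run).
All dirty target commands ended up running.

Initial pass — values computed on the first demand:
  kernel.gen = absv(0) = 0
  patch.gen = max2(9, 0) = 9
  alpha.gen = sub(0, 9) = -9
  stats.gen = sub(-9, 0) = -9

Second demand — change propagation:
  kernel.gen: re-runs because shard.txt 0->-8; new result 8.
  patch.gen: re-runs because shard.txt 0->-8; new result 9 (unchanged).
  alpha.gen: re-runs because kernel.gen 0->8; new result -1.
  stats.gen: re-runs because alpha.gen -9->-1; kernel.gen 0->8; new result -9 (unchanged).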